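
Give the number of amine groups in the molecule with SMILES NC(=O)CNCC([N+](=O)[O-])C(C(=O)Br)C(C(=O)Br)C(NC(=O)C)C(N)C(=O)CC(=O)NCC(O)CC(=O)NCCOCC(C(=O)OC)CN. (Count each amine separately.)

–C(=O)NH2: carbonyl C bonded to C and to N → amide (the N is not a separate amine).
C–N–C with sp³ carbons and no adjacent C=O → amine (secondary).
–NO2 on an sp³ carbon → nitro (the N=O is not a carbonyl).
pendant –C(=O)X: carbonyl C bonded to C and halogen → acyl halide.
pendant –C(=O)X: carbonyl C bonded to C and halogen → acyl halide.
pendant –NHC(=O)CH3: N bonded to a carbonyl → amide (not amine).
–NH2 on an sp³ carbon with no adjacent C=O → amine.
–C(=O)– with carbon on both sides → ketone.
–C(=O)–N– linkage → amide (the N is not an amine).
–OH on an sp³ carbon → alcohol (secondary).
–C(=O)–N– linkage → amide (the N is not an amine).
C–O–C with sp³ carbons on both sides and no adjacent C=O → ether.
pendant –COOCH3: carbonyl C bonded to C and –OCH3 → ester.
–NH2 on an sp³ carbon with no adjacent C=O → amine.
Amine appears at: CH2NHCH2, CH(NH2), CH2NH2 → 3.

3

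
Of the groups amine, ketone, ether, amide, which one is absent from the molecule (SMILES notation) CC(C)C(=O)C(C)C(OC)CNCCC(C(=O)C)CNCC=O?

amine: present (CH2NHCH2 — C–N–C with sp³ carbons and no adjacent C=O → amine (secondary)).
ketone: present (CO — –C(=O)– with carbon on both sides → ketone).
ether: present (CH(OCH3) — pendant –OCH3: C–O–C with sp³ C, no adjacent C=O → ether).
amide: no segment matches this pattern.

amide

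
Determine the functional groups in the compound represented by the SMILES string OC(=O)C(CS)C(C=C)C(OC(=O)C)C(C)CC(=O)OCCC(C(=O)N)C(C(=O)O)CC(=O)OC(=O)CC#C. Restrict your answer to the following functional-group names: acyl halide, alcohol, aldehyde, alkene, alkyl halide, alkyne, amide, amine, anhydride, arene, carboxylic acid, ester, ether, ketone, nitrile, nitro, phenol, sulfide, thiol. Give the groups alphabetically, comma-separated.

alkene, alkyne, amide, anhydride, carboxylic acid, ester, thiol

–COOH: carbonyl C bonded to –OH and C → carboxylic acid (the –OH is not a separate alcohol).
pendant –CH2SH → thiol.
pendant –CH=CH2: C=C double bond → alkene.
pendant –OC(=O)CH3: an acyloxy group → ester.
–C(=O)–O–C with C on the carbonyl side → ester.
pendant –CONH2: carbonyl C bonded to C and N → amide.
pendant –COOH: carbonyl C bonded to C and –OH → carboxylic acid.
two acyl groups sharing one oxygen, –C(=O)–O–C(=O)– → anhydride.
C≡C triple bond → alkyne.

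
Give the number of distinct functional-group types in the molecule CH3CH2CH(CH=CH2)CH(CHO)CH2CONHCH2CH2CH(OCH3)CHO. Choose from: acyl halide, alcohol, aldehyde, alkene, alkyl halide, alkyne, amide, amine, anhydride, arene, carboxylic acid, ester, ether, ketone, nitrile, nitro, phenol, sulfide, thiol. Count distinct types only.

4

Taking each segment in turn:
  CH(CH=CH2): pendant –CH=CH2: C=C double bond → alkene.
  CH(CHO): pendant –CHO: carbonyl C bonded to C and H → aldehyde.
  CH2CONHCH2: –C(=O)–N– linkage → amide (the N is not an amine).
  CH(OCH3): pendant –OCH3: C–O–C with sp³ C, no adjacent C=O → ether.
  CHO: terminal –CHO: carbonyl C bonded to H and C → aldehyde.
Distinct types present: aldehyde, alkene, amide, ether.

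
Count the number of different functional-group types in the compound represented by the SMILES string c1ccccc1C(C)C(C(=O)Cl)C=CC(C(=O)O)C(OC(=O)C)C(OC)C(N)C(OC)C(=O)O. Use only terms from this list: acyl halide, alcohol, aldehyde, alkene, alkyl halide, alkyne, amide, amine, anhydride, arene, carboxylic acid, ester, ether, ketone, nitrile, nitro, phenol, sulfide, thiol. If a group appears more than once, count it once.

Reading the structure from left to right:
  C6H5: C6H5– phenyl ring → arene.
  CH(COCl): pendant –C(=O)X: carbonyl C bonded to C and halogen → acyl halide.
  CH=CH: C=C double bond → alkene.
  CH(COOH): pendant –COOH: carbonyl C bonded to C and –OH → carboxylic acid.
  CH(OCOCH3): pendant –OC(=O)CH3: an acyloxy group → ester.
  CH(OCH3): pendant –OCH3: C–O–C with sp³ C, no adjacent C=O → ether.
  CH(NH2): –NH2 on an sp³ carbon with no adjacent C=O → amine.
  CH(OCH3): pendant –OCH3: C–O–C with sp³ C, no adjacent C=O → ether.
  COOH: –COOH: carbonyl C bonded to –OH and C → carboxylic acid (the –OH is not a separate alcohol).
Distinct types present: acyl halide, alkene, amine, arene, carboxylic acid, ester, ether.

7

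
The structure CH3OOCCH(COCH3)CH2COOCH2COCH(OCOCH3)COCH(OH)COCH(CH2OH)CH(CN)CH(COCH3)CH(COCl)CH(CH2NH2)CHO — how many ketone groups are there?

Working along the chain:
  CH3OOC: CH3O–C(=O)–: carbonyl C bonded to C and to –OCH3 → ester (not ketone + ether).
  CH(COCH3): pendant –COCH3: carbonyl C bonded to two carbons → ketone.
  CH2COOCH2: –C(=O)–O–C with C on the carbonyl side → ester.
  CO: –C(=O)– with carbon on both sides → ketone.
  CH(OCOCH3): pendant –OC(=O)CH3: an acyloxy group → ester.
  CO: –C(=O)– with carbon on both sides → ketone.
  CH(OH): –OH on an sp³ carbon → alcohol (secondary).
  CO: –C(=O)– with carbon on both sides → ketone.
  CH(CH2OH): pendant –CH2OH on an sp³ backbone C → alcohol.
  CH(CN): pendant –C≡N: nitrile.
  CH(COCH3): pendant –COCH3: carbonyl C bonded to two carbons → ketone.
  CH(COCl): pendant –C(=O)X: carbonyl C bonded to C and halogen → acyl halide.
  CH(CH2NH2): pendant –CH2NH2: N on sp³ C, no adjacent C=O → amine.
  CHO: terminal –CHO: carbonyl C bonded to H and C → aldehyde.
Ketone appears at: CH(COCH3), CO, CO, CO, CH(COCH3) → 5.

5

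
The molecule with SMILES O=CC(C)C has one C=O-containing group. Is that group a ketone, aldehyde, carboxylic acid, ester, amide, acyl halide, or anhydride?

The carbonyl is in the OHC segment: terminal –CHO: carbonyl C bonded to H and C → aldehyde.

aldehyde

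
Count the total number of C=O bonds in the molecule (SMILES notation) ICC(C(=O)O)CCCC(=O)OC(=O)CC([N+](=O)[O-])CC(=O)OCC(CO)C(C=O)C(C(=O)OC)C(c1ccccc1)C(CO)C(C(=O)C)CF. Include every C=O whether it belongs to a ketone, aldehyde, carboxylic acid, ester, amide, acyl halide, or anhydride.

CH(COOH): carboxylic acid, 1 C=O (running total 1).
CH2CO-O-COCH2: anhydride, 2 C=O (running total 3).
CH2COOCH2: ester, 1 C=O (running total 4).
CH(CHO): aldehyde, 1 C=O (running total 5).
CH(COOCH3): ester, 1 C=O (running total 6).
CH(COCH3): ketone, 1 C=O (running total 7).

7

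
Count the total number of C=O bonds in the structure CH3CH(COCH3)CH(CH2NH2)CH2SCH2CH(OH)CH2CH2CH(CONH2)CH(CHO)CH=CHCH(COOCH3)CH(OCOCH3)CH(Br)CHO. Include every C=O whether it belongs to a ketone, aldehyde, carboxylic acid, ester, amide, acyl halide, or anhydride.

CH(COCH3): ketone, 1 C=O (running total 1).
CH(CONH2): amide, 1 C=O (running total 2).
CH(CHO): aldehyde, 1 C=O (running total 3).
CH(COOCH3): ester, 1 C=O (running total 4).
CH(OCOCH3): ester, 1 C=O (running total 5).
CHO: aldehyde, 1 C=O (running total 6).

6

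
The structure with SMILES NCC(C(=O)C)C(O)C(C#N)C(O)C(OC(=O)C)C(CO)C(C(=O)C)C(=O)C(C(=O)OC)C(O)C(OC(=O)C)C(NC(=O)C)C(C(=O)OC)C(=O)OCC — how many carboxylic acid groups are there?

–NH2 on an sp³ carbon with no adjacent C=O → amine.
pendant –COCH3: carbonyl C bonded to two carbons → ketone.
–OH on an sp³ carbon → alcohol (secondary).
pendant –C≡N: nitrile.
–OH on an sp³ carbon → alcohol (secondary).
pendant –OC(=O)CH3: an acyloxy group → ester.
pendant –CH2OH on an sp³ backbone C → alcohol.
pendant –COCH3: carbonyl C bonded to two carbons → ketone.
–C(=O)– with carbon on both sides → ketone.
pendant –COOCH3: carbonyl C bonded to C and –OCH3 → ester.
–OH on an sp³ carbon → alcohol (secondary).
pendant –OC(=O)CH3: an acyloxy group → ester.
pendant –NHC(=O)CH3: N bonded to a carbonyl → amide (not amine).
pendant –COOCH3: carbonyl C bonded to C and –OCH3 → ester.
–C(=O)OCH2CH3: carbonyl C bonded to C and to –OEt → ester.
No segment is a carboxylic acid: CH(OH) is alcohol, not carboxylic acid; CH(OH) is alcohol, not carboxylic acid; CH(OCOCH3) is ester, not carboxylic acid. → 0.

0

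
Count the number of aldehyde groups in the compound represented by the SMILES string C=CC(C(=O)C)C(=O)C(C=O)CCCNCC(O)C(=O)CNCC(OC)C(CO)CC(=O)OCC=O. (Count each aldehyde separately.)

Working along the chain:
  CH2=CH: C=C double bond → alkene.
  CH(COCH3): pendant –COCH3: carbonyl C bonded to two carbons → ketone.
  CO: –C(=O)– with carbon on both sides → ketone.
  CH(CHO): pendant –CHO: carbonyl C bonded to C and H → aldehyde.
  CH2NHCH2: C–N–C with sp³ carbons and no adjacent C=O → amine (secondary).
  CH(OH): –OH on an sp³ carbon → alcohol (secondary).
  CO: –C(=O)– with carbon on both sides → ketone.
  CH2NHCH2: C–N–C with sp³ carbons and no adjacent C=O → amine (secondary).
  CH(OCH3): pendant –OCH3: C–O–C with sp³ C, no adjacent C=O → ether.
  CH(CH2OH): pendant –CH2OH on an sp³ backbone C → alcohol.
  CH2COOCH2: –C(=O)–O–C with C on the carbonyl side → ester.
  CHO: terminal –CHO: carbonyl C bonded to H and C → aldehyde.
Aldehyde appears at: CH(CHO), CHO → 2.

2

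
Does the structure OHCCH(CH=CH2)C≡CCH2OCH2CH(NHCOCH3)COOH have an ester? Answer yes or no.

no

terminal –CHO: carbonyl C bonded to H and C → aldehyde.
pendant –CH=CH2: C=C double bond → alkene.
C≡C triple bond → alkyne.
C–O–C with sp³ carbons on both sides and no adjacent C=O → ether.
pendant –NHC(=O)CH3: N bonded to a carbonyl → amide (not amine).
–COOH: carbonyl C bonded to –OH and C → carboxylic acid (the –OH is not a separate alcohol).
The groups actually present are: aldehyde, alkene, alkyne, amide, carboxylic acid, ether.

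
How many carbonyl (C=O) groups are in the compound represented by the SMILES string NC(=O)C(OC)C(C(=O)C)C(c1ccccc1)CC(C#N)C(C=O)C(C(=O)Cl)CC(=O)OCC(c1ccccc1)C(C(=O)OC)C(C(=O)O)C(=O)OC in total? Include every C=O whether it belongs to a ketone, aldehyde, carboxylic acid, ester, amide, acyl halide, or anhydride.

8

H2NCO: amide, 1 C=O (running total 1).
CH(COCH3): ketone, 1 C=O (running total 2).
CH(CHO): aldehyde, 1 C=O (running total 3).
CH(COCl): acyl halide, 1 C=O (running total 4).
CH2COOCH2: ester, 1 C=O (running total 5).
CH(COOCH3): ester, 1 C=O (running total 6).
CH(COOH): carboxylic acid, 1 C=O (running total 7).
COOCH3: ester, 1 C=O (running total 8).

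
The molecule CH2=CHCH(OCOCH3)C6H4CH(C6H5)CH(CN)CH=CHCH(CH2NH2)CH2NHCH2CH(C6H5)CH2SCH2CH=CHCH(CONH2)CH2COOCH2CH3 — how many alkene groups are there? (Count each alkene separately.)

Taking each segment in turn:
  CH2=CH: C=C double bond → alkene.
  CH(OCOCH3): pendant –OC(=O)CH3: an acyloxy group → ester.
  C6H4: para-disubstituted benzene ring → arene.
  CH(C6H5): pendant –C6H5: benzene ring → arene.
  CH(CN): pendant –C≡N: nitrile.
  CH=CH: C=C double bond → alkene.
  CH(CH2NH2): pendant –CH2NH2: N on sp³ C, no adjacent C=O → amine.
  CH2NHCH2: C–N–C with sp³ carbons and no adjacent C=O → amine (secondary).
  CH(C6H5): pendant –C6H5: benzene ring → arene.
  CH2SCH2: C–S–C linkage → sulfide (thioether).
  CH=CH: C=C double bond → alkene.
  CH(CONH2): pendant –CONH2: carbonyl C bonded to C and N → amide.
  COOCH2CH3: –C(=O)OCH2CH3: carbonyl C bonded to C and to –OEt → ester.
Alkene appears at: CH2=CH, CH=CH, CH=CH → 3.

3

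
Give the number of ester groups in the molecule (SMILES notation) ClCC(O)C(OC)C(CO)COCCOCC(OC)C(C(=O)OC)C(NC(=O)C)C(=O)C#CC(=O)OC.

2

halogen on an sp³ carbon → alkyl halide.
–OH on an sp³ carbon → alcohol (secondary).
pendant –OCH3: C–O–C with sp³ C, no adjacent C=O → ether.
pendant –CH2OH on an sp³ backbone C → alcohol.
C–O–C with sp³ carbons on both sides and no adjacent C=O → ether.
C–O–C with sp³ carbons on both sides and no adjacent C=O → ether.
pendant –OCH3: C–O–C with sp³ C, no adjacent C=O → ether.
pendant –COOCH3: carbonyl C bonded to C and –OCH3 → ester.
pendant –NHC(=O)CH3: N bonded to a carbonyl → amide (not amine).
–C(=O)– with carbon on both sides → ketone.
C≡C triple bond → alkyne.
–C(=O)OCH3: carbonyl C bonded to C and to –OCH3 → ester (not ketone + ether).
Ester appears at: CH(COOCH3), COOCH3 → 2.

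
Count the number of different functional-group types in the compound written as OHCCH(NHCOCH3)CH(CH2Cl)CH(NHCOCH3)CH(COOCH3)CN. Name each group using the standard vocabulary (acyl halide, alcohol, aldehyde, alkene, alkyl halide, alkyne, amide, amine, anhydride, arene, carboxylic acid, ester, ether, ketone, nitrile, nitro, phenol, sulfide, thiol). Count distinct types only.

5

Working along the chain:
  OHC: terminal –CHO: carbonyl C bonded to H and C → aldehyde.
  CH(NHCOCH3): pendant –NHC(=O)CH3: N bonded to a carbonyl → amide (not amine).
  CH(CH2Cl): pendant –CH2X: halogen on sp³ carbon → alkyl halide.
  CH(NHCOCH3): pendant –NHC(=O)CH3: N bonded to a carbonyl → amide (not amine).
  CH(COOCH3): pendant –COOCH3: carbonyl C bonded to C and –OCH3 → ester.
  CN: –C≡N: carbon triple-bonded to nitrogen → nitrile.
Distinct types present: aldehyde, alkyl halide, amide, ester, nitrile.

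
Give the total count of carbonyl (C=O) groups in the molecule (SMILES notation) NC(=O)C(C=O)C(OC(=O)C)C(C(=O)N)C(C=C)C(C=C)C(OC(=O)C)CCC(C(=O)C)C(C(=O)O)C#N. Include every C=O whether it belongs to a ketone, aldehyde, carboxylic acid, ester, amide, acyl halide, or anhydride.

7

H2NCO: amide, 1 C=O (running total 1).
CH(CHO): aldehyde, 1 C=O (running total 2).
CH(OCOCH3): ester, 1 C=O (running total 3).
CH(CONH2): amide, 1 C=O (running total 4).
CH(OCOCH3): ester, 1 C=O (running total 5).
CH(COCH3): ketone, 1 C=O (running total 6).
CH(COOH): carboxylic acid, 1 C=O (running total 7).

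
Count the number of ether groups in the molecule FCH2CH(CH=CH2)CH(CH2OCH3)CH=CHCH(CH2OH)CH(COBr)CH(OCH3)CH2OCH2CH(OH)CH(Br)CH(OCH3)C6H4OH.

4

Taking each segment in turn:
  FCH2: halogen on an sp³ carbon → alkyl halide.
  CH(CH=CH2): pendant –CH=CH2: C=C double bond → alkene.
  CH(CH2OCH3): pendant –CH2OCH3: C–O–C linkage → ether.
  CH=CH: C=C double bond → alkene.
  CH(CH2OH): pendant –CH2OH on an sp³ backbone C → alcohol.
  CH(COBr): pendant –C(=O)X: carbonyl C bonded to C and halogen → acyl halide.
  CH(OCH3): pendant –OCH3: C–O–C with sp³ C, no adjacent C=O → ether.
  CH2OCH2: C–O–C with sp³ carbons on both sides and no adjacent C=O → ether.
  CH(OH): –OH on an sp³ carbon → alcohol (secondary).
  CH(Br): halogen on an sp³ carbon → alkyl halide.
  CH(OCH3): pendant –OCH3: C–O–C with sp³ C, no adjacent C=O → ether.
  C6H4OH: –OH attached directly to an aromatic ring → phenol (not alcohol); the ring itself is an arene.
Ether appears at: CH(CH2OCH3), CH(OCH3), CH2OCH2, CH(OCH3) → 4.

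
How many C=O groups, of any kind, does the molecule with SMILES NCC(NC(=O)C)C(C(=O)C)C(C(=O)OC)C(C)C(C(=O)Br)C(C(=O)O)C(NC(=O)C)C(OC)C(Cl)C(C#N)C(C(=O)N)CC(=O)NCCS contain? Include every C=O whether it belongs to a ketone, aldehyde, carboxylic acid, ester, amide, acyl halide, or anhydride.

8

CH(NHCOCH3): amide, 1 C=O (running total 1).
CH(COCH3): ketone, 1 C=O (running total 2).
CH(COOCH3): ester, 1 C=O (running total 3).
CH(COBr): acyl halide, 1 C=O (running total 4).
CH(COOH): carboxylic acid, 1 C=O (running total 5).
CH(NHCOCH3): amide, 1 C=O (running total 6).
CH(CONH2): amide, 1 C=O (running total 7).
CH2CONHCH2: amide, 1 C=O (running total 8).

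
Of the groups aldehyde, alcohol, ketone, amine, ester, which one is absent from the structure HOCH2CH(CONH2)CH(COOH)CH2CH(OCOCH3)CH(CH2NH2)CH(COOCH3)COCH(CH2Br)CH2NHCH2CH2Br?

aldehyde

alcohol: present (HOCH2 — HO– on an sp³ carbon → alcohol).
ester: present (CH(OCOCH3) — pendant –OC(=O)CH3: an acyloxy group → ester).
amine: present (CH(CH2NH2) — pendant –CH2NH2: N on sp³ C, no adjacent C=O → amine).
ketone: present (CO — –C(=O)– with carbon on both sides → ketone).
aldehyde: absent. In CO, the carbonyl carbon is bonded to two carbons, so it is a ketone, not an aldehyde. In CH(COOH), the carbonyl carbon bears –OH, not –H, so it is a carboxylic acid.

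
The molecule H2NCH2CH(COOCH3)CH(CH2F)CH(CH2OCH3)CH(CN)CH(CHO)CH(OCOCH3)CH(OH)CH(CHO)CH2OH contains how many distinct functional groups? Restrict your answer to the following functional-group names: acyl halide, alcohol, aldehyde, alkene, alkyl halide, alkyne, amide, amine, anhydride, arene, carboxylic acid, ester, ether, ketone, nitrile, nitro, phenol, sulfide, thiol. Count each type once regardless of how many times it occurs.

7

Reading the structure from left to right:
  H2NCH2: –NH2 on an sp³ carbon with no adjacent C=O → amine.
  CH(COOCH3): pendant –COOCH3: carbonyl C bonded to C and –OCH3 → ester.
  CH(CH2F): pendant –CH2X: halogen on sp³ carbon → alkyl halide.
  CH(CH2OCH3): pendant –CH2OCH3: C–O–C linkage → ether.
  CH(CN): pendant –C≡N: nitrile.
  CH(CHO): pendant –CHO: carbonyl C bonded to C and H → aldehyde.
  CH(OCOCH3): pendant –OC(=O)CH3: an acyloxy group → ester.
  CH(OH): –OH on an sp³ carbon → alcohol (secondary).
  CH(CHO): pendant –CHO: carbonyl C bonded to C and H → aldehyde.
  CH2OH: –OH on an sp³ carbon → alcohol.
Distinct types present: alcohol, aldehyde, alkyl halide, amine, ester, ether, nitrile.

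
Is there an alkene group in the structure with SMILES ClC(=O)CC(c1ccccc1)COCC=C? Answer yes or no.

–C(=O)Cl: carbonyl C bonded to C and to a halogen → acyl halide (not alkyl halide).
pendant –C6H5: benzene ring → arene.
C–O–C with sp³ carbons on both sides and no adjacent C=O → ether.
C=C double bond → alkene.
The CH=CH2 segment supplies the alkene: C=C double bond → alkene.

yes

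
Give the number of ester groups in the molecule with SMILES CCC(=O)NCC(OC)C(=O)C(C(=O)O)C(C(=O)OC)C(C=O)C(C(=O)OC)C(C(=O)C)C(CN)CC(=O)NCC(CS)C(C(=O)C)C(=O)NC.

2

Working along the chain:
  CH2CONHCH2: –C(=O)–N– linkage → amide (the N is not an amine).
  CH(OCH3): pendant –OCH3: C–O–C with sp³ C, no adjacent C=O → ether.
  CO: –C(=O)– with carbon on both sides → ketone.
  CH(COOH): pendant –COOH: carbonyl C bonded to C and –OH → carboxylic acid.
  CH(COOCH3): pendant –COOCH3: carbonyl C bonded to C and –OCH3 → ester.
  CH(CHO): pendant –CHO: carbonyl C bonded to C and H → aldehyde.
  CH(COOCH3): pendant –COOCH3: carbonyl C bonded to C and –OCH3 → ester.
  CH(COCH3): pendant –COCH3: carbonyl C bonded to two carbons → ketone.
  CH(CH2NH2): pendant –CH2NH2: N on sp³ C, no adjacent C=O → amine.
  CH2CONHCH2: –C(=O)–N– linkage → amide (the N is not an amine).
  CH(CH2SH): pendant –CH2SH → thiol.
  CH(COCH3): pendant –COCH3: carbonyl C bonded to two carbons → ketone.
  CONHCH3: –C(=O)NHCH3: carbonyl C bonded to C and to N → amide (the N is not an amine).
Ester appears at: CH(COOCH3), CH(COOCH3) → 2.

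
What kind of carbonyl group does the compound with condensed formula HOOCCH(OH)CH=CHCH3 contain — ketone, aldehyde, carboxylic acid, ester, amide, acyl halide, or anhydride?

The carbonyl is in the HOOC segment: –COOH: carbonyl C bonded to –OH and C → carboxylic acid (the –OH is not a separate alcohol).

carboxylic acid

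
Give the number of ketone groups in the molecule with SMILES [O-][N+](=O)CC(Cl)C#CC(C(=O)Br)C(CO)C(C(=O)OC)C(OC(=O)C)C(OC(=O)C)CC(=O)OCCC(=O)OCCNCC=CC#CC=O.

Reading the structure from left to right:
  O2NCH2: –NO2 on carbon → nitro group.
  CH(Cl): halogen on an sp³ carbon → alkyl halide.
  C≡C: C≡C triple bond → alkyne.
  CH(COBr): pendant –C(=O)X: carbonyl C bonded to C and halogen → acyl halide.
  CH(CH2OH): pendant –CH2OH on an sp³ backbone C → alcohol.
  CH(COOCH3): pendant –COOCH3: carbonyl C bonded to C and –OCH3 → ester.
  CH(OCOCH3): pendant –OC(=O)CH3: an acyloxy group → ester.
  CH(OCOCH3): pendant –OC(=O)CH3: an acyloxy group → ester.
  CH2COOCH2: –C(=O)–O–C with C on the carbonyl side → ester.
  CH2COOCH2: –C(=O)–O–C with C on the carbonyl side → ester.
  CH2NHCH2: C–N–C with sp³ carbons and no adjacent C=O → amine (secondary).
  CH=CH: C=C double bond → alkene.
  C≡C: C≡C triple bond → alkyne.
  CHO: terminal –CHO: carbonyl C bonded to H and C → aldehyde.
No segment is a ketone: CH(COBr) is acyl halide, not ketone; CH(COOCH3) is ester, not ketone; CH(OCOCH3) is ester, not ketone. → 0.

0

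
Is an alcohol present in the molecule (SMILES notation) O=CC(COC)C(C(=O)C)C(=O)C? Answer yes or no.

no

Working along the chain:
  OHC: terminal –CHO: carbonyl C bonded to H and C → aldehyde.
  CH(CH2OCH3): pendant –CH2OCH3: C–O–C linkage → ether.
  CH(COCH3): pendant –COCH3: carbonyl C bonded to two carbons → ketone.
  CO: –C(=O)– with carbon on both sides → ketone.
The groups actually present are: aldehyde, ether, ketone.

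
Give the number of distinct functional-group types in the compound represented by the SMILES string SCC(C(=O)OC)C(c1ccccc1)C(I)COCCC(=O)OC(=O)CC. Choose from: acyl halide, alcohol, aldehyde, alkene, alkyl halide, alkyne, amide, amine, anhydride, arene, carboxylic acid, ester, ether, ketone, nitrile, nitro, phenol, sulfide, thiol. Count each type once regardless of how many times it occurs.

Reading the structure from left to right:
  HSCH2: –SH on an sp³ carbon → thiol.
  CH(COOCH3): pendant –COOCH3: carbonyl C bonded to C and –OCH3 → ester.
  CH(C6H5): pendant –C6H5: benzene ring → arene.
  CH(I): halogen on an sp³ carbon → alkyl halide.
  CH2OCH2: C–O–C with sp³ carbons on both sides and no adjacent C=O → ether.
  CH2CO-O-COCH2: two acyl groups sharing one oxygen, –C(=O)–O–C(=O)– → anhydride.
Distinct types present: alkyl halide, anhydride, arene, ester, ether, thiol.

6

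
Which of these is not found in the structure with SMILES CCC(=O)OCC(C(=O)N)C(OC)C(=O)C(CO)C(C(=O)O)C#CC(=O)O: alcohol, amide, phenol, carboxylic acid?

phenol

alcohol: present (CH(CH2OH) — pendant –CH2OH on an sp³ backbone C → alcohol).
carboxylic acid: present (CH(COOH) — pendant –COOH: carbonyl C bonded to C and –OH → carboxylic acid).
amide: present (CH(CONH2) — pendant –CONH2: carbonyl C bonded to C and N → amide).
phenol: absent. In CH(CH2OH), the –OH is on an sp³ carbon, not on an aromatic ring, so it is an alcohol.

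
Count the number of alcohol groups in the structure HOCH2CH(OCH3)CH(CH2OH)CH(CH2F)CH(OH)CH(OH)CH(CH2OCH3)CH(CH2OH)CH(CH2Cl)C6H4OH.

5

HO– on an sp³ carbon → alcohol.
pendant –OCH3: C–O–C with sp³ C, no adjacent C=O → ether.
pendant –CH2OH on an sp³ backbone C → alcohol.
pendant –CH2X: halogen on sp³ carbon → alkyl halide.
–OH on an sp³ carbon → alcohol (secondary).
–OH on an sp³ carbon → alcohol (secondary).
pendant –CH2OCH3: C–O–C linkage → ether.
pendant –CH2OH on an sp³ backbone C → alcohol.
pendant –CH2X: halogen on sp³ carbon → alkyl halide.
–OH attached directly to an aromatic ring → phenol (not alcohol); the ring itself is an arene.
Alcohol appears at: HOCH2, CH(CH2OH), CH(OH), CH(OH), CH(CH2OH) → 5.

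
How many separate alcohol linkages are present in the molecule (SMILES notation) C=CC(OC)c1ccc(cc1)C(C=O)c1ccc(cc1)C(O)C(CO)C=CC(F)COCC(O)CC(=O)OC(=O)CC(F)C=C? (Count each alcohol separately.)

C=C double bond → alkene.
pendant –OCH3: C–O–C with sp³ C, no adjacent C=O → ether.
para-disubstituted benzene ring → arene.
pendant –CHO: carbonyl C bonded to C and H → aldehyde.
para-disubstituted benzene ring → arene.
–OH on an sp³ carbon → alcohol (secondary).
pendant –CH2OH on an sp³ backbone C → alcohol.
C=C double bond → alkene.
halogen on an sp³ carbon → alkyl halide.
C–O–C with sp³ carbons on both sides and no adjacent C=O → ether.
–OH on an sp³ carbon → alcohol (secondary).
two acyl groups sharing one oxygen, –C(=O)–O–C(=O)– → anhydride.
halogen on an sp³ carbon → alkyl halide.
C=C double bond → alkene.
Alcohol appears at: CH(OH), CH(CH2OH), CH(OH) → 3.

3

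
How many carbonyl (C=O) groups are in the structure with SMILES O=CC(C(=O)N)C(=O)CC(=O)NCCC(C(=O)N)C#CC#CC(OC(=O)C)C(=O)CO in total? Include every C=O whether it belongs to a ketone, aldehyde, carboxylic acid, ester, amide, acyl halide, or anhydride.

OHC: aldehyde, 1 C=O (running total 1).
CH(CONH2): amide, 1 C=O (running total 2).
CO: ketone, 1 C=O (running total 3).
CH2CONHCH2: amide, 1 C=O (running total 4).
CH(CONH2): amide, 1 C=O (running total 5).
CH(OCOCH3): ester, 1 C=O (running total 6).
CO: ketone, 1 C=O (running total 7).

7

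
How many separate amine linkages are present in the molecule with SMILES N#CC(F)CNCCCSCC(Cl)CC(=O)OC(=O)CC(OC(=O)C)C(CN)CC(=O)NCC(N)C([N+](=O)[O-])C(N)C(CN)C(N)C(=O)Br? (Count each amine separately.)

6

Working along the chain:
  N≡C: N≡C–: carbon triple-bonded to nitrogen → nitrile.
  CH(F): halogen on an sp³ carbon → alkyl halide.
  CH2NHCH2: C–N–C with sp³ carbons and no adjacent C=O → amine (secondary).
  CH2SCH2: C–S–C linkage → sulfide (thioether).
  CH(Cl): halogen on an sp³ carbon → alkyl halide.
  CH2CO-O-COCH2: two acyl groups sharing one oxygen, –C(=O)–O–C(=O)– → anhydride.
  CH(OCOCH3): pendant –OC(=O)CH3: an acyloxy group → ester.
  CH(CH2NH2): pendant –CH2NH2: N on sp³ C, no adjacent C=O → amine.
  CH2CONHCH2: –C(=O)–N– linkage → amide (the N is not an amine).
  CH(NH2): –NH2 on an sp³ carbon with no adjacent C=O → amine.
  CH(NO2): –NO2 on an sp³ carbon → nitro (the N=O is not a carbonyl).
  CH(NH2): –NH2 on an sp³ carbon with no adjacent C=O → amine.
  CH(CH2NH2): pendant –CH2NH2: N on sp³ C, no adjacent C=O → amine.
  CH(NH2): –NH2 on an sp³ carbon with no adjacent C=O → amine.
  COBr: –C(=O)Br: carbonyl C bonded to C and to a halogen → acyl halide (not alkyl halide).
Amine appears at: CH2NHCH2, CH(CH2NH2), CH(NH2), CH(NH2), CH(CH2NH2), CH(NH2) → 6.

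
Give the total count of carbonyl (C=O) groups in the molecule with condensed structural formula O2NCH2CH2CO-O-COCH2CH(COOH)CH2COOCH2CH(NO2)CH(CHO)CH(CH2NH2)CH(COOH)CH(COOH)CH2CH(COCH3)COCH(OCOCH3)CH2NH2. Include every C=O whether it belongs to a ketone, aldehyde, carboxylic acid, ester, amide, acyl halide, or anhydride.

CH2CO-O-COCH2: anhydride, 2 C=O (running total 2).
CH(COOH): carboxylic acid, 1 C=O (running total 3).
CH2COOCH2: ester, 1 C=O (running total 4).
CH(CHO): aldehyde, 1 C=O (running total 5).
CH(COOH): carboxylic acid, 1 C=O (running total 6).
CH(COOH): carboxylic acid, 1 C=O (running total 7).
CH(COCH3): ketone, 1 C=O (running total 8).
CO: ketone, 1 C=O (running total 9).
CH(OCOCH3): ester, 1 C=O (running total 10).

10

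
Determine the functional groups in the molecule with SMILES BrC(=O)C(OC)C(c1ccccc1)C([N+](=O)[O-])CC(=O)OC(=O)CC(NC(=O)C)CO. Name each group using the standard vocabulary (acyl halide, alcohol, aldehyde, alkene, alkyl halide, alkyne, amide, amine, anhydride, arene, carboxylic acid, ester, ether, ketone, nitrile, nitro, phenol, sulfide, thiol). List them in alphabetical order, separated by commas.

Working along the chain:
  BrCO: –C(=O)Br: carbonyl C bonded to C and to a halogen → acyl halide (not alkyl halide).
  CH(OCH3): pendant –OCH3: C–O–C with sp³ C, no adjacent C=O → ether.
  CH(C6H5): pendant –C6H5: benzene ring → arene.
  CH(NO2): –NO2 on an sp³ carbon → nitro (the N=O is not a carbonyl).
  CH2CO-O-COCH2: two acyl groups sharing one oxygen, –C(=O)–O–C(=O)– → anhydride.
  CH(NHCOCH3): pendant –NHC(=O)CH3: N bonded to a carbonyl → amide (not amine).
  CH2OH: –OH on an sp³ carbon → alcohol.

acyl halide, alcohol, amide, anhydride, arene, ether, nitro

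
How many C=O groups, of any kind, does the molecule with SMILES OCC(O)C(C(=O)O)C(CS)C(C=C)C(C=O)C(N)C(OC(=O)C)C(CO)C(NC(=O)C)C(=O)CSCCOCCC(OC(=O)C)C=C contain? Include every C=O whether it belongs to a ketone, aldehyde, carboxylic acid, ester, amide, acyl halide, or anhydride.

CH(COOH): carboxylic acid, 1 C=O (running total 1).
CH(CHO): aldehyde, 1 C=O (running total 2).
CH(OCOCH3): ester, 1 C=O (running total 3).
CH(NHCOCH3): amide, 1 C=O (running total 4).
CO: ketone, 1 C=O (running total 5).
CH(OCOCH3): ester, 1 C=O (running total 6).

6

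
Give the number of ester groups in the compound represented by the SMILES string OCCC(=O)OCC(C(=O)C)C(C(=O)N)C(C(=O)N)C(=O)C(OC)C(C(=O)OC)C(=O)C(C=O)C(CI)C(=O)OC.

HO– on an sp³ carbon → alcohol.
–C(=O)–O–C with C on the carbonyl side → ester.
pendant –COCH3: carbonyl C bonded to two carbons → ketone.
pendant –CONH2: carbonyl C bonded to C and N → amide.
pendant –CONH2: carbonyl C bonded to C and N → amide.
–C(=O)– with carbon on both sides → ketone.
pendant –OCH3: C–O–C with sp³ C, no adjacent C=O → ether.
pendant –COOCH3: carbonyl C bonded to C and –OCH3 → ester.
–C(=O)– with carbon on both sides → ketone.
pendant –CHO: carbonyl C bonded to C and H → aldehyde.
pendant –CH2X: halogen on sp³ carbon → alkyl halide.
–C(=O)OCH3: carbonyl C bonded to C and to –OCH3 → ester (not ketone + ether).
Ester appears at: CH2COOCH2, CH(COOCH3), COOCH3 → 3.

3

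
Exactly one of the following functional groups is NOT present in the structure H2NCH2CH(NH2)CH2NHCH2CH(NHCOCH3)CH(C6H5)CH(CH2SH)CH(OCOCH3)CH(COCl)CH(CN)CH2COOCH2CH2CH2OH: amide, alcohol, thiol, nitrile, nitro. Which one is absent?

nitrile: present (CH(CN) — pendant –C≡N: nitrile).
alcohol: present (CH2OH — –OH on an sp³ carbon → alcohol).
thiol: present (CH(CH2SH) — pendant –CH2SH → thiol).
amide: present (CH(NHCOCH3) — pendant –NHC(=O)CH3: N bonded to a carbonyl → amide (not amine)).
nitro: no segment matches this pattern.

nitro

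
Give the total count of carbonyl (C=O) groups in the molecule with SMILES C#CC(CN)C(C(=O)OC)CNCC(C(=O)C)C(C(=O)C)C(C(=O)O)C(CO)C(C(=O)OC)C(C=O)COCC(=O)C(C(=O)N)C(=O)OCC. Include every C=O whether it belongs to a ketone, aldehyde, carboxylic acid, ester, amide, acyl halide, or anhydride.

9

CH(COOCH3): ester, 1 C=O (running total 1).
CH(COCH3): ketone, 1 C=O (running total 2).
CH(COCH3): ketone, 1 C=O (running total 3).
CH(COOH): carboxylic acid, 1 C=O (running total 4).
CH(COOCH3): ester, 1 C=O (running total 5).
CH(CHO): aldehyde, 1 C=O (running total 6).
CO: ketone, 1 C=O (running total 7).
CH(CONH2): amide, 1 C=O (running total 8).
COOCH2CH3: ester, 1 C=O (running total 9).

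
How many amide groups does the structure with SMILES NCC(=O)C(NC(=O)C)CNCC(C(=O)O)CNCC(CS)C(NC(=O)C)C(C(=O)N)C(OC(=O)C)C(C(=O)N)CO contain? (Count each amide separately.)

–NH2 on an sp³ carbon with no adjacent C=O → amine.
–C(=O)– with carbon on both sides → ketone.
pendant –NHC(=O)CH3: N bonded to a carbonyl → amide (not amine).
C–N–C with sp³ carbons and no adjacent C=O → amine (secondary).
pendant –COOH: carbonyl C bonded to C and –OH → carboxylic acid.
C–N–C with sp³ carbons and no adjacent C=O → amine (secondary).
pendant –CH2SH → thiol.
pendant –NHC(=O)CH3: N bonded to a carbonyl → amide (not amine).
pendant –CONH2: carbonyl C bonded to C and N → amide.
pendant –OC(=O)CH3: an acyloxy group → ester.
pendant –CONH2: carbonyl C bonded to C and N → amide.
–OH on an sp³ carbon → alcohol.
Amide appears at: CH(NHCOCH3), CH(NHCOCH3), CH(CONH2), CH(CONH2) → 4.

4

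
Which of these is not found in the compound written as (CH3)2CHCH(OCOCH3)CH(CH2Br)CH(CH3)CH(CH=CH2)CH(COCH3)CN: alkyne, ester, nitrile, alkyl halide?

nitrile: present (CN — –C≡N: carbon triple-bonded to nitrogen → nitrile).
alkyl halide: present (CH(CH2Br) — pendant –CH2X: halogen on sp³ carbon → alkyl halide).
ester: present (CH(OCOCH3) — pendant –OC(=O)CH3: an acyloxy group → ester).
alkyne: absent. In CN, the triple bond is C≡N, not C≡C, so it is a nitrile.

alkyne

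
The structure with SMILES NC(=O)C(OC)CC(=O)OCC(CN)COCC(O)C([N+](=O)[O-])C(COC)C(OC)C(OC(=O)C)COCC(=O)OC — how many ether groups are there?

5

Reading the structure from left to right:
  H2NCO: –C(=O)NH2: carbonyl C bonded to C and to N → amide (the N is not a separate amine).
  CH(OCH3): pendant –OCH3: C–O–C with sp³ C, no adjacent C=O → ether.
  CH2COOCH2: –C(=O)–O–C with C on the carbonyl side → ester.
  CH(CH2NH2): pendant –CH2NH2: N on sp³ C, no adjacent C=O → amine.
  CH2OCH2: C–O–C with sp³ carbons on both sides and no adjacent C=O → ether.
  CH(OH): –OH on an sp³ carbon → alcohol (secondary).
  CH(NO2): –NO2 on an sp³ carbon → nitro (the N=O is not a carbonyl).
  CH(CH2OCH3): pendant –CH2OCH3: C–O–C linkage → ether.
  CH(OCH3): pendant –OCH3: C–O–C with sp³ C, no adjacent C=O → ether.
  CH(OCOCH3): pendant –OC(=O)CH3: an acyloxy group → ester.
  CH2OCH2: C–O–C with sp³ carbons on both sides and no adjacent C=O → ether.
  COOCH3: –C(=O)OCH3: carbonyl C bonded to C and to –OCH3 → ester (not ketone + ether).
Ether appears at: CH(OCH3), CH2OCH2, CH(CH2OCH3), CH(OCH3), CH2OCH2 → 5.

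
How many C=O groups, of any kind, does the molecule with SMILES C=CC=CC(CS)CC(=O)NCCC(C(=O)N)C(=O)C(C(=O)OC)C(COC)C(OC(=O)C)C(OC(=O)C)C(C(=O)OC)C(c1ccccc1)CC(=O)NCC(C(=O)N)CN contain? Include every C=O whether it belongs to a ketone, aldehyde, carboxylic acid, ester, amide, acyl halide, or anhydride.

CH2CONHCH2: amide, 1 C=O (running total 1).
CH(CONH2): amide, 1 C=O (running total 2).
CO: ketone, 1 C=O (running total 3).
CH(COOCH3): ester, 1 C=O (running total 4).
CH(OCOCH3): ester, 1 C=O (running total 5).
CH(OCOCH3): ester, 1 C=O (running total 6).
CH(COOCH3): ester, 1 C=O (running total 7).
CH2CONHCH2: amide, 1 C=O (running total 8).
CH(CONH2): amide, 1 C=O (running total 9).

9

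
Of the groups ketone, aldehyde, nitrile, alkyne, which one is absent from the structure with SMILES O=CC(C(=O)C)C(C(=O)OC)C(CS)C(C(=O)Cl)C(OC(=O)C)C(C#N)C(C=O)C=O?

alkyne

aldehyde: present (OHC — terminal –CHO: carbonyl C bonded to H and C → aldehyde).
ketone: present (CH(COCH3) — pendant –COCH3: carbonyl C bonded to two carbons → ketone).
nitrile: present (CH(CN) — pendant –C≡N: nitrile).
alkyne: absent. In CH(CN), the triple bond is C≡N, not C≡C, so it is a nitrile.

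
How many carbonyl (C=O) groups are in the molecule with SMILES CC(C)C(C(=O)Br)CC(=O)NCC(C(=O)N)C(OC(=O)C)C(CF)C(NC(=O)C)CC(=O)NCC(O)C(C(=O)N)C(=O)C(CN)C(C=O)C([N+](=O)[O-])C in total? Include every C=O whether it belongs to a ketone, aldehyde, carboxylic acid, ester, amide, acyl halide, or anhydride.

9

CH(COBr): acyl halide, 1 C=O (running total 1).
CH2CONHCH2: amide, 1 C=O (running total 2).
CH(CONH2): amide, 1 C=O (running total 3).
CH(OCOCH3): ester, 1 C=O (running total 4).
CH(NHCOCH3): amide, 1 C=O (running total 5).
CH2CONHCH2: amide, 1 C=O (running total 6).
CH(CONH2): amide, 1 C=O (running total 7).
CO: ketone, 1 C=O (running total 8).
CH(CHO): aldehyde, 1 C=O (running total 9).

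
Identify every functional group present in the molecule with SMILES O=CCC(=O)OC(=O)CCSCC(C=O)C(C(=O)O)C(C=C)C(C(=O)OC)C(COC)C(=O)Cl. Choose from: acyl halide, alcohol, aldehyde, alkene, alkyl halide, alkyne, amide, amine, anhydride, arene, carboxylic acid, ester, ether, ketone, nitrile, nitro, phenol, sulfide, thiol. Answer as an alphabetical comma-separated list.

acyl halide, aldehyde, alkene, anhydride, carboxylic acid, ester, ether, sulfide

Reading the structure from left to right:
  OHC: terminal –CHO: carbonyl C bonded to H and C → aldehyde.
  CH2CO-O-COCH2: two acyl groups sharing one oxygen, –C(=O)–O–C(=O)– → anhydride.
  CH2SCH2: C–S–C linkage → sulfide (thioether).
  CH(CHO): pendant –CHO: carbonyl C bonded to C and H → aldehyde.
  CH(COOH): pendant –COOH: carbonyl C bonded to C and –OH → carboxylic acid.
  CH(CH=CH2): pendant –CH=CH2: C=C double bond → alkene.
  CH(COOCH3): pendant –COOCH3: carbonyl C bonded to C and –OCH3 → ester.
  CH(CH2OCH3): pendant –CH2OCH3: C–O–C linkage → ether.
  COCl: –C(=O)Cl: carbonyl C bonded to C and to a halogen → acyl halide (not alkyl halide).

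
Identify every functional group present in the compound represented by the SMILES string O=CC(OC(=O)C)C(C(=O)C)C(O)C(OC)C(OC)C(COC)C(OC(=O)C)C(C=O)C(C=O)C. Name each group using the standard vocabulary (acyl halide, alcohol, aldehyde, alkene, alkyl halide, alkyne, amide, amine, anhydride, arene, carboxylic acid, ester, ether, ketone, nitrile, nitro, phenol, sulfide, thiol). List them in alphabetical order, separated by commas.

alcohol, aldehyde, ester, ether, ketone

Taking each segment in turn:
  OHC: terminal –CHO: carbonyl C bonded to H and C → aldehyde.
  CH(OCOCH3): pendant –OC(=O)CH3: an acyloxy group → ester.
  CH(COCH3): pendant –COCH3: carbonyl C bonded to two carbons → ketone.
  CH(OH): –OH on an sp³ carbon → alcohol (secondary).
  CH(OCH3): pendant –OCH3: C–O–C with sp³ C, no adjacent C=O → ether.
  CH(OCH3): pendant –OCH3: C–O–C with sp³ C, no adjacent C=O → ether.
  CH(CH2OCH3): pendant –CH2OCH3: C–O–C linkage → ether.
  CH(OCOCH3): pendant –OC(=O)CH3: an acyloxy group → ester.
  CH(CHO): pendant –CHO: carbonyl C bonded to C and H → aldehyde.
  CH(CHO): pendant –CHO: carbonyl C bonded to C and H → aldehyde.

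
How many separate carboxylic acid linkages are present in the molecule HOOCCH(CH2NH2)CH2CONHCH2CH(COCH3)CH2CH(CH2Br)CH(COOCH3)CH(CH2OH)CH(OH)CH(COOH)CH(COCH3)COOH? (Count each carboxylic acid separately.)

–COOH: carbonyl C bonded to –OH and C → carboxylic acid (the –OH is not a separate alcohol).
pendant –CH2NH2: N on sp³ C, no adjacent C=O → amine.
–C(=O)–N– linkage → amide (the N is not an amine).
pendant –COCH3: carbonyl C bonded to two carbons → ketone.
pendant –CH2X: halogen on sp³ carbon → alkyl halide.
pendant –COOCH3: carbonyl C bonded to C and –OCH3 → ester.
pendant –CH2OH on an sp³ backbone C → alcohol.
–OH on an sp³ carbon → alcohol (secondary).
pendant –COOH: carbonyl C bonded to C and –OH → carboxylic acid.
pendant –COCH3: carbonyl C bonded to two carbons → ketone.
–COOH: carbonyl C bonded to –OH and C → carboxylic acid (the –OH is not a separate alcohol).
Carboxylic acid appears at: HOOC, CH(COOH), COOH → 3.

3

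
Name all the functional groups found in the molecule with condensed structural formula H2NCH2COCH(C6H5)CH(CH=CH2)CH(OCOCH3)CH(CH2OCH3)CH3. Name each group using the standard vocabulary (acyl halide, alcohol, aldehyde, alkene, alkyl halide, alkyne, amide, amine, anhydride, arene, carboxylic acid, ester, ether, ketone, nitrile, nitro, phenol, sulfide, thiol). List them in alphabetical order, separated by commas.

alkene, amine, arene, ester, ether, ketone

–NH2 on an sp³ carbon with no adjacent C=O → amine.
–C(=O)– with carbon on both sides → ketone.
pendant –C6H5: benzene ring → arene.
pendant –CH=CH2: C=C double bond → alkene.
pendant –OC(=O)CH3: an acyloxy group → ester.
pendant –CH2OCH3: C–O–C linkage → ether.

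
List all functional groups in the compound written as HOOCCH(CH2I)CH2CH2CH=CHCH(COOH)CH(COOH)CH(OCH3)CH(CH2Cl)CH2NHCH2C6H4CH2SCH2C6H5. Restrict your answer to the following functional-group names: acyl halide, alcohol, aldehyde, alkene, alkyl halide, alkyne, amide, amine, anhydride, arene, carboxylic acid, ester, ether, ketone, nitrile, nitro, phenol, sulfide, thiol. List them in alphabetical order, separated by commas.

alkene, alkyl halide, amine, arene, carboxylic acid, ether, sulfide

–COOH: carbonyl C bonded to –OH and C → carboxylic acid (the –OH is not a separate alcohol).
pendant –CH2X: halogen on sp³ carbon → alkyl halide.
C=C double bond → alkene.
pendant –COOH: carbonyl C bonded to C and –OH → carboxylic acid.
pendant –COOH: carbonyl C bonded to C and –OH → carboxylic acid.
pendant –OCH3: C–O–C with sp³ C, no adjacent C=O → ether.
pendant –CH2X: halogen on sp³ carbon → alkyl halide.
C–N–C with sp³ carbons and no adjacent C=O → amine (secondary).
para-disubstituted benzene ring → arene.
C–S–C linkage → sulfide (thioether).
–C6H5 phenyl ring → arene.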